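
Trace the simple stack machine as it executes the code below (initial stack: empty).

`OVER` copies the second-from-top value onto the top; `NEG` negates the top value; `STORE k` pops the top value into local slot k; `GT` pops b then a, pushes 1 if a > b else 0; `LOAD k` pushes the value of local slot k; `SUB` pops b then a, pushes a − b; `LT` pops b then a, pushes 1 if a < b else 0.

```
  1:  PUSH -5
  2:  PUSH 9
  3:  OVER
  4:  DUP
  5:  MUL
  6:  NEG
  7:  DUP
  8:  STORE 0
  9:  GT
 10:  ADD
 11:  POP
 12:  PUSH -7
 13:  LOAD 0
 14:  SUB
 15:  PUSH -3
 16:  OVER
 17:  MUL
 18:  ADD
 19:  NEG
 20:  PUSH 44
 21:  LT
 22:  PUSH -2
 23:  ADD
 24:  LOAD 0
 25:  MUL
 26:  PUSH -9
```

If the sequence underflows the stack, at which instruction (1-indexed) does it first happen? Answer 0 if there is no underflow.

PUSH -5  -5
PUSH 9   -5 9
OVER     -5 9 -5
DUP      -5 9 -5 -5
MUL      -5 9 25
NEG      -5 9 -25
DUP      -5 9 -25 -25
STORE 0  -5 9 -25
GT       -5 1
ADD      -4
POP      (empty)
PUSH -7  -7
LOAD 0   -7 -25
SUB      18
PUSH -3  18 -3
OVER     18 -3 18
MUL      18 -54
ADD      -36
NEG      36
PUSH 44  36 44
LT       1
PUSH -2  1 -2
ADD      -1
LOAD 0   -1 -25
MUL      25
PUSH -9  25 -9

0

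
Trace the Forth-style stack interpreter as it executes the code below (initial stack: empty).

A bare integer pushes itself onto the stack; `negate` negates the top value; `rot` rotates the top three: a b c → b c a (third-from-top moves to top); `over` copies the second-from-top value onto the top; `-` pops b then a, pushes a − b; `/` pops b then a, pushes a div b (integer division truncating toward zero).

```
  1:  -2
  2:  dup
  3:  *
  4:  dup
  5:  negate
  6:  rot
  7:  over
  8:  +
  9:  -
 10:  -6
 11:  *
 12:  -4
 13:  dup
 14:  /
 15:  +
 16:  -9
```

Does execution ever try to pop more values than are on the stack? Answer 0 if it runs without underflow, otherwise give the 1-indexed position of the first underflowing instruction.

6

-2     → [-2]
dup    → [-2, -2]
*      → [4]
dup    → [4, 4]
negate → [4, -4]
rot  — needs 3 operands, stack has 2 → underflow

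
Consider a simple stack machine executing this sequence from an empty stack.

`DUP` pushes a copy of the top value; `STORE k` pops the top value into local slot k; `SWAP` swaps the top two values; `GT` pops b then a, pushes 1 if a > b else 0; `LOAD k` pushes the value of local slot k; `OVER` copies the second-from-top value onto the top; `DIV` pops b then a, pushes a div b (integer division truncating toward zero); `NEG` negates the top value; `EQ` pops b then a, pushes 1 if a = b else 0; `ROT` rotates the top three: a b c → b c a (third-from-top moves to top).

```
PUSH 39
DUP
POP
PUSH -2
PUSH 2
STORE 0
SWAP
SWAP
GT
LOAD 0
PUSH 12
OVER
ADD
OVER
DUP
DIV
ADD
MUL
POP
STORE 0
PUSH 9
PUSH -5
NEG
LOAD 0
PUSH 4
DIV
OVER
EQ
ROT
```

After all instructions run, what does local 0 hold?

PUSH 39 : 39
DUP     : 39 39
POP     : 39
PUSH -2 : 39 -2
PUSH 2  : 39 -2 2
STORE 0 : 39 -2
SWAP    : -2 39
SWAP    : 39 -2
GT      : 1
LOAD 0  : 1 2
PUSH 12 : 1 2 12
OVER    : 1 2 12 2
ADD     : 1 2 14
OVER    : 1 2 14 2
DUP     : 1 2 14 2 2
DIV     : 1 2 14 1
ADD     : 1 2 15
MUL     : 1 30
POP     : 1
STORE 0 : (empty)
PUSH 9  : 9
PUSH -5 : 9 -5
NEG     : 9 5
LOAD 0  : 9 5 1
PUSH 4  : 9 5 1 4
DIV     : 9 5 0
OVER    : 9 5 0 5
EQ      : 9 5 0
ROT     : 5 0 9

1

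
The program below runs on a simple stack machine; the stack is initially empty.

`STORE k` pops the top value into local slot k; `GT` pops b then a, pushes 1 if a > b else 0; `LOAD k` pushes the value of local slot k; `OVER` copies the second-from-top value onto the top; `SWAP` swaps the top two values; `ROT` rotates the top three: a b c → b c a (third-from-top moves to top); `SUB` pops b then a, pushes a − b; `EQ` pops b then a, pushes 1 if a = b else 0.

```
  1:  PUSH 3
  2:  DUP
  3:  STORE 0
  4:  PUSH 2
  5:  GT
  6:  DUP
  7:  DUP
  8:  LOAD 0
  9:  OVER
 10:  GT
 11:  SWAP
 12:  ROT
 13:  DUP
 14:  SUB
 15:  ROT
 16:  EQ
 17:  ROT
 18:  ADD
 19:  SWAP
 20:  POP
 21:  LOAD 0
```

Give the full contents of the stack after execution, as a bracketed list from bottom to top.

PUSH 3  -> 3
DUP     -> 3 3
STORE 0 -> 3
PUSH 2  -> 3 2
GT      -> 1
DUP     -> 1 1
DUP     -> 1 1 1
LOAD 0  -> 1 1 1 3
OVER    -> 1 1 1 3 1
GT      -> 1 1 1 1
SWAP    -> 1 1 1 1
ROT     -> 1 1 1 1
DUP     -> 1 1 1 1 1
SUB     -> 1 1 1 0
ROT     -> 1 1 0 1
EQ      -> 1 1 0
ROT     -> 1 0 1
ADD     -> 1 1
SWAP    -> 1 1
POP     -> 1
LOAD 0  -> 1 3

[1, 3]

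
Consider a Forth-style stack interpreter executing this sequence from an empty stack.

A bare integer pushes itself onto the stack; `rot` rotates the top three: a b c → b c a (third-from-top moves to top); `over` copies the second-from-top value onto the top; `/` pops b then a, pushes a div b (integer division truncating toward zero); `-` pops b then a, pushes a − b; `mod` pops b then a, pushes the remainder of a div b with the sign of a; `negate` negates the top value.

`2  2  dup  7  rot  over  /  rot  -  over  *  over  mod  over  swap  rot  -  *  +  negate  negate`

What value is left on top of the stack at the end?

2      -> [2]
2      -> [2, 2]
dup    -> [2, 2, 2]
7      -> [2, 2, 2, 7]
rot    -> [2, 2, 7, 2]
over   -> [2, 2, 7, 2, 7]
/      -> [2, 2, 7, 0]
rot    -> [2, 7, 0, 2]
-      -> [2, 7, -2]
over   -> [2, 7, -2, 7]
*      -> [2, 7, -14]
over   -> [2, 7, -14, 7]
mod    -> [2, 7, 0]
over   -> [2, 7, 0, 7]
swap   -> [2, 7, 7, 0]
rot    -> [2, 7, 0, 7]
-      -> [2, 7, -7]
*      -> [2, -49]
+      -> [-47]
negate -> [47]
negate -> [-47]

-47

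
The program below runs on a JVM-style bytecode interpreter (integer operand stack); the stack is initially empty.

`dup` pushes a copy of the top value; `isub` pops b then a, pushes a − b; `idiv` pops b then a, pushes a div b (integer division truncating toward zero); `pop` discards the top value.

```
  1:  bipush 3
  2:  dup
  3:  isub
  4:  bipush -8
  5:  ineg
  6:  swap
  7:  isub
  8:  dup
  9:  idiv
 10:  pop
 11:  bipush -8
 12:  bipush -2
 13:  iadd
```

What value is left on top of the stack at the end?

bipush 3  -> 3
dup       -> 3 3
isub      -> 0
bipush -8 -> 0 -8
ineg      -> 0 8
swap      -> 8 0
isub      -> 8
dup       -> 8 8
idiv      -> 1
pop       -> (empty)
bipush -8 -> -8
bipush -2 -> -8 -2
iadd      -> -10

-10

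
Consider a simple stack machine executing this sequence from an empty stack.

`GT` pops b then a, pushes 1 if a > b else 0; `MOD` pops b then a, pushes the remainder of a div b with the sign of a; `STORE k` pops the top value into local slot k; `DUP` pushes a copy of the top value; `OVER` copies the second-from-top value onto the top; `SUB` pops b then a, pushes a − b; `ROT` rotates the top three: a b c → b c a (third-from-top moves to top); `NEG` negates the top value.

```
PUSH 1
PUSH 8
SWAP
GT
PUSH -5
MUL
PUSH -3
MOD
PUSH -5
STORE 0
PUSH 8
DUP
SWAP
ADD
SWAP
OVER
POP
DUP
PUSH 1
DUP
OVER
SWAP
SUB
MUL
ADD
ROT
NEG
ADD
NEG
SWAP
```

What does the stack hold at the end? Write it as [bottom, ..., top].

[18, -2]

PUSH 1  -> [1]
PUSH 8  -> [1, 8]
SWAP    -> [8, 1]
GT      -> [1]
PUSH -5 -> [1, -5]
MUL     -> [-5]
PUSH -3 -> [-5, -3]
MOD     -> [-2]
PUSH -5 -> [-2, -5]
STORE 0 -> [-2]
PUSH 8  -> [-2, 8]
DUP     -> [-2, 8, 8]
SWAP    -> [-2, 8, 8]
ADD     -> [-2, 16]
SWAP    -> [16, -2]
OVER    -> [16, -2, 16]
POP     -> [16, -2]
DUP     -> [16, -2, -2]
PUSH 1  -> [16, -2, -2, 1]
DUP     -> [16, -2, -2, 1, 1]
OVER    -> [16, -2, -2, 1, 1, 1]
SWAP    -> [16, -2, -2, 1, 1, 1]
SUB     -> [16, -2, -2, 1, 0]
MUL     -> [16, -2, -2, 0]
ADD     -> [16, -2, -2]
ROT     -> [-2, -2, 16]
NEG     -> [-2, -2, -16]
ADD     -> [-2, -18]
NEG     -> [-2, 18]
SWAP    -> [18, -2]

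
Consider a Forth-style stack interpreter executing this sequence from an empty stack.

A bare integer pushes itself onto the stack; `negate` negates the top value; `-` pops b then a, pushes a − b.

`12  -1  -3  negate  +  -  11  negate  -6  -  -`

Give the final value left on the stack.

15

12      12
-1      12 -1
-3      12 -1 -3
negate  12 -1 3
+       12 2
-       10
11      10 11
negate  10 -11
-6      10 -11 -6
-       10 -5
-       15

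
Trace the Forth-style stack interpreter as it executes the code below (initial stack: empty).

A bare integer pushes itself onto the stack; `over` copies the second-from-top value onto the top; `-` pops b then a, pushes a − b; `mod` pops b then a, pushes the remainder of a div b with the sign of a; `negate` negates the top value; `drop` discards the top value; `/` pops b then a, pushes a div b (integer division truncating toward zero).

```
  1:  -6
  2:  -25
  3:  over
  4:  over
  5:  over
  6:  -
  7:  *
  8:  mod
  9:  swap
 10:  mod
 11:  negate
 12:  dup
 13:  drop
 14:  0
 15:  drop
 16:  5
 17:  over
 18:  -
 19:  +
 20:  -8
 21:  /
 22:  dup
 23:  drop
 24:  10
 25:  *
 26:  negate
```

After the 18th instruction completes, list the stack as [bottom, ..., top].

[1, 4]

-6      [-6]
-25     [-6, -25]
over    [-6, -25, -6]
over    [-6, -25, -6, -25]
over    [-6, -25, -6, -25, -6]
-       [-6, -25, -6, -19]
*       [-6, -25, 114]
mod     [-6, -25]
swap    [-25, -6]
mod     [-1]
negate  [1]
dup     [1, 1]
drop    [1]
0       [1, 0]
drop    [1]
5       [1, 5]
over    [1, 5, 1]
-       [1, 4]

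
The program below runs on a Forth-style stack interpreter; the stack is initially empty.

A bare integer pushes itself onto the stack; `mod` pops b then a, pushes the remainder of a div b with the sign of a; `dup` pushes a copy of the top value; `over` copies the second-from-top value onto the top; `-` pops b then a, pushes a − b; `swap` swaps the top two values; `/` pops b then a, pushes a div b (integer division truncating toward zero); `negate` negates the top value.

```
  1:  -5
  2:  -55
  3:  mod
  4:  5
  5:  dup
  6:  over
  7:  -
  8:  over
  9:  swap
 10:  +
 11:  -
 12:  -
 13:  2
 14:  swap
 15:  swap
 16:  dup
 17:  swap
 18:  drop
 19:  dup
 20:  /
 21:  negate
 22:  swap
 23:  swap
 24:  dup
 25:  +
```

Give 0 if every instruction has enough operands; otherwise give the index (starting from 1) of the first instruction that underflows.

0

-5      -5
-55     -5 -55
mod     -5
5       -5 5
dup     -5 5 5
over    -5 5 5 5
-       -5 5 0
over    -5 5 0 5
swap    -5 5 5 0
+       -5 5 5
-       -5 0
-       -5
2       -5 2
swap    2 -5
swap    -5 2
dup     -5 2 2
swap    -5 2 2
drop    -5 2
dup     -5 2 2
/       -5 1
negate  -5 -1
swap    -1 -5
swap    -5 -1
dup     -5 -1 -1
+       -5 -2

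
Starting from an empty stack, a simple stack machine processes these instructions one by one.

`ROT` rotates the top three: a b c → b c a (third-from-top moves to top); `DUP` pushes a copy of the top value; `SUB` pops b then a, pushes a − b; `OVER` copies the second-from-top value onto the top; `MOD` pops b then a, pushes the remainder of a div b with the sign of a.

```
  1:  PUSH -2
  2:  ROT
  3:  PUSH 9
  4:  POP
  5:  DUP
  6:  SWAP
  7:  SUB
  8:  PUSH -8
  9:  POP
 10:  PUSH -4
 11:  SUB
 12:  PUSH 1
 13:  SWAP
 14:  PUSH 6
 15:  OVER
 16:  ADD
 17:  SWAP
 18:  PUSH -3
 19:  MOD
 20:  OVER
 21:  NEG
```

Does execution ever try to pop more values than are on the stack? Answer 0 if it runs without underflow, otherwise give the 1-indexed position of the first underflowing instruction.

PUSH -2  -2
ROT  — needs 3 operands, stack has 1 → underflow

2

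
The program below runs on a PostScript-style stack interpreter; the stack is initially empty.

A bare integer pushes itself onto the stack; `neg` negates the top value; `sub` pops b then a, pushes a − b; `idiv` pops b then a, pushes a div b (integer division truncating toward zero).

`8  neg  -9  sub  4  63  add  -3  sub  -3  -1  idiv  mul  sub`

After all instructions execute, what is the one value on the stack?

-209

8    -> 8
neg  -> -8
-9   -> -8 -9
sub  -> 1
4    -> 1 4
63   -> 1 4 63
add  -> 1 67
-3   -> 1 67 -3
sub  -> 1 70
-3   -> 1 70 -3
-1   -> 1 70 -3 -1
idiv -> 1 70 3
mul  -> 1 210
sub  -> -209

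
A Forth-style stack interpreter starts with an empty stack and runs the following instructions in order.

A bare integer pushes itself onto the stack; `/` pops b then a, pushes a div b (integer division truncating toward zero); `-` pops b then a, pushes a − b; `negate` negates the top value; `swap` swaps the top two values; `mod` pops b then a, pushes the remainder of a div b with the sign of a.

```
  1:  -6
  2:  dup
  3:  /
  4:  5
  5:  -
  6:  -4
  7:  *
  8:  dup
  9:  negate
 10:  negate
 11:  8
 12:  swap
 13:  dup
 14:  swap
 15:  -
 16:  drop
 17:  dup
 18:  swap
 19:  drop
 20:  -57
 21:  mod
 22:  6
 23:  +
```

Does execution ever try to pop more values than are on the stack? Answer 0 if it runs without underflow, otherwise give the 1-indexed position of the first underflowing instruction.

-6     -> [-6]
dup    -> [-6, -6]
/      -> [1]
5      -> [1, 5]
-      -> [-4]
-4     -> [-4, -4]
*      -> [16]
dup    -> [16, 16]
negate -> [16, -16]
negate -> [16, 16]
8      -> [16, 16, 8]
swap   -> [16, 8, 16]
dup    -> [16, 8, 16, 16]
swap   -> [16, 8, 16, 16]
-      -> [16, 8, 0]
drop   -> [16, 8]
dup    -> [16, 8, 8]
swap   -> [16, 8, 8]
drop   -> [16, 8]
-57    -> [16, 8, -57]
mod    -> [16, 8]
6      -> [16, 8, 6]
+      -> [16, 14]

0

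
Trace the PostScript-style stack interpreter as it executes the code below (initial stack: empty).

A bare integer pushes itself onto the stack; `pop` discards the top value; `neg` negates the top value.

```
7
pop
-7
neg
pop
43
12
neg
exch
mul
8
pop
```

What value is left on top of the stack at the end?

7     [7]
pop   []
-7    [-7]
neg   [7]
pop   []
43    [43]
12    [43, 12]
neg   [43, -12]
exch  [-12, 43]
mul   [-516]
8     [-516, 8]
pop   [-516]

-516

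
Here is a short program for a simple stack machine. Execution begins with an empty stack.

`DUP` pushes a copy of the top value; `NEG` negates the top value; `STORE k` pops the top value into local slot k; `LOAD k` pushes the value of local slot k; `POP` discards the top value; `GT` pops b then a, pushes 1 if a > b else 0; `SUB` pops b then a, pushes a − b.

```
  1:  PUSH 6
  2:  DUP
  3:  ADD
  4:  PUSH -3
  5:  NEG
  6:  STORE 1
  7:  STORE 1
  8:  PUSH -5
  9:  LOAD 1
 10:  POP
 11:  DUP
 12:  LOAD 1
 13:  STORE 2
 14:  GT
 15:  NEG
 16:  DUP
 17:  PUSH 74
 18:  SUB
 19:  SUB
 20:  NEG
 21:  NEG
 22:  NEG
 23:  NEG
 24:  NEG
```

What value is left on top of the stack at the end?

PUSH 6  -> [6]
DUP     -> [6, 6]
ADD     -> [12]
PUSH -3 -> [12, -3]
NEG     -> [12, 3]
STORE 1 -> [12]
STORE 1 -> []
PUSH -5 -> [-5]
LOAD 1  -> [-5, 12]
POP     -> [-5]
DUP     -> [-5, -5]
LOAD 1  -> [-5, -5, 12]
STORE 2 -> [-5, -5]
GT      -> [0]
NEG     -> [0]
DUP     -> [0, 0]
PUSH 74 -> [0, 0, 74]
SUB     -> [0, -74]
SUB     -> [74]
NEG     -> [-74]
NEG     -> [74]
NEG     -> [-74]
NEG     -> [74]
NEG     -> [-74]

-74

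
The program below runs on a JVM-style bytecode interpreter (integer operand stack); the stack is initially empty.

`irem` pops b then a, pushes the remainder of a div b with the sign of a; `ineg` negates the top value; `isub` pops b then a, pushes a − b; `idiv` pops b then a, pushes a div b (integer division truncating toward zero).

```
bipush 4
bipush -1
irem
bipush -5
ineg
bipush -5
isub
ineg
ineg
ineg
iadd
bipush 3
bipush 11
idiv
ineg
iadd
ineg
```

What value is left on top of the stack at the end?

10

bipush 4  -> [4]
bipush -1 -> [4, -1]
irem      -> [0]
bipush -5 -> [0, -5]
ineg      -> [0, 5]
bipush -5 -> [0, 5, -5]
isub      -> [0, 10]
ineg      -> [0, -10]
ineg      -> [0, 10]
ineg      -> [0, -10]
iadd      -> [-10]
bipush 3  -> [-10, 3]
bipush 11 -> [-10, 3, 11]
idiv      -> [-10, 0]
ineg      -> [-10, 0]
iadd      -> [-10]
ineg      -> [10]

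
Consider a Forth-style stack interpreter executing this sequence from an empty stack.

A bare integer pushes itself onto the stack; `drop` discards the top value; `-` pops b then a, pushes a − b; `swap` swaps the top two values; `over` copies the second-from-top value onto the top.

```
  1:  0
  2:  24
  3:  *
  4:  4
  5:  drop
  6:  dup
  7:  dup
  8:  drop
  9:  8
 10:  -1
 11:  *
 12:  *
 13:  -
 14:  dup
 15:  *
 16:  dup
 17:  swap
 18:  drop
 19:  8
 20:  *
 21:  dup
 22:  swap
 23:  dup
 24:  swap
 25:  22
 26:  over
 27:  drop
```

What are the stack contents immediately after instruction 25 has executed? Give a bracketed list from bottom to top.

0    : 0
24   : 0 24
*    : 0
4    : 0 4
drop : 0
dup  : 0 0
dup  : 0 0 0
drop : 0 0
8    : 0 0 8
-1   : 0 0 8 -1
*    : 0 0 -8
*    : 0 0
-    : 0
dup  : 0 0
*    : 0
dup  : 0 0
swap : 0 0
drop : 0
8    : 0 8
*    : 0
dup  : 0 0
swap : 0 0
dup  : 0 0 0
swap : 0 0 0
22   : 0 0 0 22

[0, 0, 0, 22]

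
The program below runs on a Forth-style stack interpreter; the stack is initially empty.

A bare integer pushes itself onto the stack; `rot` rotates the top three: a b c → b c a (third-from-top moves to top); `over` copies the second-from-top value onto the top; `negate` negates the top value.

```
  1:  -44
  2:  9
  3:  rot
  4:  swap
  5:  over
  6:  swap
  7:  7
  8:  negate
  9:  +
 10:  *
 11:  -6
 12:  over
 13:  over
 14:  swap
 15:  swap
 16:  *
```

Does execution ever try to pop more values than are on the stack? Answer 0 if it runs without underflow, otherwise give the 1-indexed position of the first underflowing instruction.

3

-44 -> [-44]
9   -> [-44, 9]
rot  — needs 3 operands, stack has 2 → underflow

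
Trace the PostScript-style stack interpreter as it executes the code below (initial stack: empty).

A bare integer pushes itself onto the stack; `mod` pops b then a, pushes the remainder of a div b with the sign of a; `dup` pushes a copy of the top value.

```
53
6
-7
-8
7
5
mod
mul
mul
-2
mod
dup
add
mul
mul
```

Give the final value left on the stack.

0

53  -> [53]
6   -> [53, 6]
-7  -> [53, 6, -7]
-8  -> [53, 6, -7, -8]
7   -> [53, 6, -7, -8, 7]
5   -> [53, 6, -7, -8, 7, 5]
mod -> [53, 6, -7, -8, 2]
mul -> [53, 6, -7, -16]
mul -> [53, 6, 112]
-2  -> [53, 6, 112, -2]
mod -> [53, 6, 0]
dup -> [53, 6, 0, 0]
add -> [53, 6, 0]
mul -> [53, 0]
mul -> [0]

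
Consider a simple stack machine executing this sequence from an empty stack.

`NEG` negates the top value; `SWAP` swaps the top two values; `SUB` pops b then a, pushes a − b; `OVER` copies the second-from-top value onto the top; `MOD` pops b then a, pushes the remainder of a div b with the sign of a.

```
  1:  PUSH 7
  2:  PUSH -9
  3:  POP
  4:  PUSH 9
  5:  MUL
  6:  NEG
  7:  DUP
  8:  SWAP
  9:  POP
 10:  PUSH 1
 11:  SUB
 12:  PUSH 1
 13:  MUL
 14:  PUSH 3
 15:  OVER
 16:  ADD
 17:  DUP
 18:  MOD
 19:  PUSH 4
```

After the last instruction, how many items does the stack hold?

PUSH 7   [7]
PUSH -9  [7, -9]
POP      [7]
PUSH 9   [7, 9]
MUL      [63]
NEG      [-63]
DUP      [-63, -63]
SWAP     [-63, -63]
POP      [-63]
PUSH 1   [-63, 1]
SUB      [-64]
PUSH 1   [-64, 1]
MUL      [-64]
PUSH 3   [-64, 3]
OVER     [-64, 3, -64]
ADD      [-64, -61]
DUP      [-64, -61, -61]
MOD      [-64, 0]
PUSH 4   [-64, 0, 4]

3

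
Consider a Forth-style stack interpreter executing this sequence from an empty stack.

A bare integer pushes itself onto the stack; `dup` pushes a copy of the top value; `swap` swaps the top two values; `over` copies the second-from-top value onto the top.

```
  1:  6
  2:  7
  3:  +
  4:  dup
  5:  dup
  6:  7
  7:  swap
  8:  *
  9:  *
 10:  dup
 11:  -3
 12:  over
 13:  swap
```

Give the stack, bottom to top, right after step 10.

6     [6]
7     [6, 7]
+     [13]
dup   [13, 13]
dup   [13, 13, 13]
7     [13, 13, 13, 7]
swap  [13, 13, 7, 13]
*     [13, 13, 91]
*     [13, 1183]
dup   [13, 1183, 1183]

[13, 1183, 1183]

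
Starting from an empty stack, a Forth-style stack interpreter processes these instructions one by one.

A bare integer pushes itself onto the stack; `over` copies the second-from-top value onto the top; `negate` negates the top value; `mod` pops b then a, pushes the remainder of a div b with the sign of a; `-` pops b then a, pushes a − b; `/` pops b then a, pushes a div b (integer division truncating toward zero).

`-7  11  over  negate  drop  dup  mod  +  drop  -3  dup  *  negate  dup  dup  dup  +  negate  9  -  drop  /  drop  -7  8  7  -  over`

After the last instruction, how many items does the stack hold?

3

-7      [-7]
11      [-7, 11]
over    [-7, 11, -7]
negate  [-7, 11, 7]
drop    [-7, 11]
dup     [-7, 11, 11]
mod     [-7, 0]
+       [-7]
drop    []
-3      [-3]
dup     [-3, -3]
*       [9]
negate  [-9]
dup     [-9, -9]
dup     [-9, -9, -9]
dup     [-9, -9, -9, -9]
+       [-9, -9, -18]
negate  [-9, -9, 18]
9       [-9, -9, 18, 9]
-       [-9, -9, 9]
drop    [-9, -9]
/       [1]
drop    []
-7      [-7]
8       [-7, 8]
7       [-7, 8, 7]
-       [-7, 1]
over    [-7, 1, -7]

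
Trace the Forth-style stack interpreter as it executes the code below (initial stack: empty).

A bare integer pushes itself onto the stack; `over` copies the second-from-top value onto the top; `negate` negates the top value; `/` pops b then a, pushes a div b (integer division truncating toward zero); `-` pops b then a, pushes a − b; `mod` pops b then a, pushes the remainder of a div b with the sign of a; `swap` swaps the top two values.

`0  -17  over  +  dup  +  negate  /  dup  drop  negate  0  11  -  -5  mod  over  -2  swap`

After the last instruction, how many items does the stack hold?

0       [0]
-17     [0, -17]
over    [0, -17, 0]
+       [0, -17]
dup     [0, -17, -17]
+       [0, -34]
negate  [0, 34]
/       [0]
dup     [0, 0]
drop    [0]
negate  [0]
0       [0, 0]
11      [0, 0, 11]
-       [0, -11]
-5      [0, -11, -5]
mod     [0, -1]
over    [0, -1, 0]
-2      [0, -1, 0, -2]
swap    [0, -1, -2, 0]

4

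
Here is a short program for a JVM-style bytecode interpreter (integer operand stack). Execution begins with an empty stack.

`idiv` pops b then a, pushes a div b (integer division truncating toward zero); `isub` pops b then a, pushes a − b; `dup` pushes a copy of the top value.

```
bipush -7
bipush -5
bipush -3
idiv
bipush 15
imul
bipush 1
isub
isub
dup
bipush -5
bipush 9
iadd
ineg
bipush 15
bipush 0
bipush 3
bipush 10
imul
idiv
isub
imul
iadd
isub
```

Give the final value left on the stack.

bipush -7 → -7
bipush -5 → -7 -5
bipush -3 → -7 -5 -3
idiv      → -7 1
bipush 15 → -7 1 15
imul      → -7 15
bipush 1  → -7 15 1
isub      → -7 14
isub      → -21
dup       → -21 -21
bipush -5 → -21 -21 -5
bipush 9  → -21 -21 -5 9
iadd      → -21 -21 4
ineg      → -21 -21 -4
bipush 15 → -21 -21 -4 15
bipush 0  → -21 -21 -4 15 0
bipush 3  → -21 -21 -4 15 0 3
bipush 10 → -21 -21 -4 15 0 3 10
imul      → -21 -21 -4 15 0 30
idiv      → -21 -21 -4 15 0
isub      → -21 -21 -4 15
imul      → -21 -21 -60
iadd      → -21 -81
isub      → 60

60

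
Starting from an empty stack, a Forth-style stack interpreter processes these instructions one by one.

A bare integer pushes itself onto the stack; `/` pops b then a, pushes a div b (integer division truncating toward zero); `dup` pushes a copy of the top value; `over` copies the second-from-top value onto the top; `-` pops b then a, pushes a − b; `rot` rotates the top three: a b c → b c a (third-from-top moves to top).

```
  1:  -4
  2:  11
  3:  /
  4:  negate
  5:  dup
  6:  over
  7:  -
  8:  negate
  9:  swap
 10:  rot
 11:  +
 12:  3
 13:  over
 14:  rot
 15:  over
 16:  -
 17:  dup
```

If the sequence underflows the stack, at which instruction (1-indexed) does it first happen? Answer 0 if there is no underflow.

-4     -> -4
11     -> -4 11
/      -> 0
negate -> 0
dup    -> 0 0
over   -> 0 0 0
-      -> 0 0
negate -> 0 0
swap   -> 0 0
rot  — needs 3 operands, stack has 2 → underflow

10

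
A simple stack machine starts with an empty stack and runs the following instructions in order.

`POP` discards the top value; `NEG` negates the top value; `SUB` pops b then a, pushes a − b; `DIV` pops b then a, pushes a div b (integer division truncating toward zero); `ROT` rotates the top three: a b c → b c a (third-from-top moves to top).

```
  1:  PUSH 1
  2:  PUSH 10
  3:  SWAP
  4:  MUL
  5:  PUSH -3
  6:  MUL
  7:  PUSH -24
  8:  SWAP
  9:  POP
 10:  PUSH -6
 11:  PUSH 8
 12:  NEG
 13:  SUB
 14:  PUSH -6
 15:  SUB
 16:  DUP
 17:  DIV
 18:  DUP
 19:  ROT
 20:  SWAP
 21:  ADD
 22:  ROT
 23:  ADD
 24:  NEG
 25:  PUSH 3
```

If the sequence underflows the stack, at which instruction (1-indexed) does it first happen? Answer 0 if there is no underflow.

22

PUSH 1    1
PUSH 10   1 10
SWAP      10 1
MUL       10
PUSH -3   10 -3
MUL       -30
PUSH -24  -30 -24
SWAP      -24 -30
POP       -24
PUSH -6   -24 -6
PUSH 8    -24 -6 8
NEG       -24 -6 -8
SUB       -24 2
PUSH -6   -24 2 -6
SUB       -24 8
DUP       -24 8 8
DIV       -24 1
DUP       -24 1 1
ROT       1 1 -24
SWAP      1 -24 1
ADD       1 -23
ROT  — needs 3 operands, stack has 2 → underflow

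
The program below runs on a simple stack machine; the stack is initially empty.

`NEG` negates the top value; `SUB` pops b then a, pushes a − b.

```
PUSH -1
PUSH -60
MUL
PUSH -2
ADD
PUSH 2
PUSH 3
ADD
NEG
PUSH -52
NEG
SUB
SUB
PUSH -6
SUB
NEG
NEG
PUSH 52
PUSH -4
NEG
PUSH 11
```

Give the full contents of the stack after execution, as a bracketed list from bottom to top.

PUSH -1  : [-1]
PUSH -60 : [-1, -60]
MUL      : [60]
PUSH -2  : [60, -2]
ADD      : [58]
PUSH 2   : [58, 2]
PUSH 3   : [58, 2, 3]
ADD      : [58, 5]
NEG      : [58, -5]
PUSH -52 : [58, -5, -52]
NEG      : [58, -5, 52]
SUB      : [58, -57]
SUB      : [115]
PUSH -6  : [115, -6]
SUB      : [121]
NEG      : [-121]
NEG      : [121]
PUSH 52  : [121, 52]
PUSH -4  : [121, 52, -4]
NEG      : [121, 52, 4]
PUSH 11  : [121, 52, 4, 11]

[121, 52, 4, 11]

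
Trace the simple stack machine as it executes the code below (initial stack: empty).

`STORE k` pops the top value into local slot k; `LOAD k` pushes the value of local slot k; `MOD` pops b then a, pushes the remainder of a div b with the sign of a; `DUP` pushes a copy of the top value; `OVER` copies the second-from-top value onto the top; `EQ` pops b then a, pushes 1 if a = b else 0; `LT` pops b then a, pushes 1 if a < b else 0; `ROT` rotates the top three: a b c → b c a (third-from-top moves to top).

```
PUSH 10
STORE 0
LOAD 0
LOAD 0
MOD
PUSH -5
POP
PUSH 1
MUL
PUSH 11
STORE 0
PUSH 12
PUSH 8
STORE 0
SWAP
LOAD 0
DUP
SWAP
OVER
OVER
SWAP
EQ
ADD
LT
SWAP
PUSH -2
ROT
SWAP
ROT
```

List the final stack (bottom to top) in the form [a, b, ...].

[12, 1, -2, 0]

PUSH 10 -> 10
STORE 0 -> (empty)
LOAD 0  -> 10
LOAD 0  -> 10 10
MOD     -> 0
PUSH -5 -> 0 -5
POP     -> 0
PUSH 1  -> 0 1
MUL     -> 0
PUSH 11 -> 0 11
STORE 0 -> 0
PUSH 12 -> 0 12
PUSH 8  -> 0 12 8
STORE 0 -> 0 12
SWAP    -> 12 0
LOAD 0  -> 12 0 8
DUP     -> 12 0 8 8
SWAP    -> 12 0 8 8
OVER    -> 12 0 8 8 8
OVER    -> 12 0 8 8 8 8
SWAP    -> 12 0 8 8 8 8
EQ      -> 12 0 8 8 1
ADD     -> 12 0 8 9
LT      -> 12 0 1
SWAP    -> 12 1 0
PUSH -2 -> 12 1 0 -2
ROT     -> 12 0 -2 1
SWAP    -> 12 0 1 -2
ROT     -> 12 1 -2 0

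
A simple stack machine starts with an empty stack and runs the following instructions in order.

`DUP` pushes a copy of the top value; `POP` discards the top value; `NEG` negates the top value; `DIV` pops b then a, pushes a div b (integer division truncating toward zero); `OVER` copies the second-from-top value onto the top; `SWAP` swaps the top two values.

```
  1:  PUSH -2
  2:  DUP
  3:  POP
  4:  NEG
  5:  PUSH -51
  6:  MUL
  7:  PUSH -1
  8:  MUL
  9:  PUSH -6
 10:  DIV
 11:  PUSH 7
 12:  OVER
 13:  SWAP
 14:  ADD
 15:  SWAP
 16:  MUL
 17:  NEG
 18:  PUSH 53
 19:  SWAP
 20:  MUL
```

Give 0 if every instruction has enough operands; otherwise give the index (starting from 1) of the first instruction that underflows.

PUSH -2  -> -2
DUP      -> -2 -2
POP      -> -2
NEG      -> 2
PUSH -51 -> 2 -51
MUL      -> -102
PUSH -1  -> -102 -1
MUL      -> 102
PUSH -6  -> 102 -6
DIV      -> -17
PUSH 7   -> -17 7
OVER     -> -17 7 -17
SWAP     -> -17 -17 7
ADD      -> -17 -10
SWAP     -> -10 -17
MUL      -> 170
NEG      -> -170
PUSH 53  -> -170 53
SWAP     -> 53 -170
MUL      -> -9010

0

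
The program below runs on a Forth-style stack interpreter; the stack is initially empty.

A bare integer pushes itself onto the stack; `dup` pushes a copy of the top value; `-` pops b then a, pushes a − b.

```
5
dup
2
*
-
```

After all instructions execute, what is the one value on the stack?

-5

5   → 5
dup → 5 5
2   → 5 5 2
*   → 5 10
-   → -5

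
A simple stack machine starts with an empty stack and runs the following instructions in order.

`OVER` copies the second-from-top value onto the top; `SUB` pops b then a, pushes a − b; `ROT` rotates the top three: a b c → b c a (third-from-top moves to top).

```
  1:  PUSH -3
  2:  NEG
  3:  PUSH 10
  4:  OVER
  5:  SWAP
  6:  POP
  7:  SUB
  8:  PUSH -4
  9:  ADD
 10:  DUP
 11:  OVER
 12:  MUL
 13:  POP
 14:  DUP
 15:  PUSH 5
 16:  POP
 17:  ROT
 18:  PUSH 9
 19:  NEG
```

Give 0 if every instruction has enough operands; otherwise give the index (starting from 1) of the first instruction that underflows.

17

PUSH -3  [-3]
NEG      [3]
PUSH 10  [3, 10]
OVER     [3, 10, 3]
SWAP     [3, 3, 10]
POP      [3, 3]
SUB      [0]
PUSH -4  [0, -4]
ADD      [-4]
DUP      [-4, -4]
OVER     [-4, -4, -4]
MUL      [-4, 16]
POP      [-4]
DUP      [-4, -4]
PUSH 5   [-4, -4, 5]
POP      [-4, -4]
ROT  — needs 3 operands, stack has 2 → underflow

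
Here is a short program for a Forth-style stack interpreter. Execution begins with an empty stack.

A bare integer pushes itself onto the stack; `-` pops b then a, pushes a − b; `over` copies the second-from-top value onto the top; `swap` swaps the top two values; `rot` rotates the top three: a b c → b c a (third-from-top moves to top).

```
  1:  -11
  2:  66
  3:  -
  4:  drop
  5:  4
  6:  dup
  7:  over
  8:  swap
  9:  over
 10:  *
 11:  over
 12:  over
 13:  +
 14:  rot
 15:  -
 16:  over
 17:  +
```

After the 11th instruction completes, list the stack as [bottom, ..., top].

-11   -11
66    -11 66
-     -77
drop  (empty)
4     4
dup   4 4
over  4 4 4
swap  4 4 4
over  4 4 4 4
*     4 4 16
over  4 4 16 4

[4, 4, 16, 4]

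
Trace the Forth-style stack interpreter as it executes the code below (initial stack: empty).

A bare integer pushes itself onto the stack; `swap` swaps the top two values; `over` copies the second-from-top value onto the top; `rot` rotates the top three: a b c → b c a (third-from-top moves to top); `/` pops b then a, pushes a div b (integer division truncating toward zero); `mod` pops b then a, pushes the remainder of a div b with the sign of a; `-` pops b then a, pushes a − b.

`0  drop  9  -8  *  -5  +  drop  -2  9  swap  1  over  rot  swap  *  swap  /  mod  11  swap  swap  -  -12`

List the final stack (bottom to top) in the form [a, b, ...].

0    -> 0
drop -> (empty)
9    -> 9
-8   -> 9 -8
*    -> -72
-5   -> -72 -5
+    -> -77
drop -> (empty)
-2   -> -2
9    -> -2 9
swap -> 9 -2
1    -> 9 -2 1
over -> 9 -2 1 -2
rot  -> 9 1 -2 -2
swap -> 9 1 -2 -2
*    -> 9 1 4
swap -> 9 4 1
/    -> 9 4
mod  -> 1
11   -> 1 11
swap -> 11 1
swap -> 1 11
-    -> -10
-12  -> -10 -12

[-10, -12]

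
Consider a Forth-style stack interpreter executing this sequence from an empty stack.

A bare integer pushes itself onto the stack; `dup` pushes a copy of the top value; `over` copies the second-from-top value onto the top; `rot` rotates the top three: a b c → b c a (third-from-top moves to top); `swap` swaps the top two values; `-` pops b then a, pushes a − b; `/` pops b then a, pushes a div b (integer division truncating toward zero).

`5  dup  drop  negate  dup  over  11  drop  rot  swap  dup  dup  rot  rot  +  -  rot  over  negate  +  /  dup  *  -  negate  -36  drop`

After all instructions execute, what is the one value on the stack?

5       5
dup     5 5
drop    5
negate  -5
dup     -5 -5
over    -5 -5 -5
11      -5 -5 -5 11
drop    -5 -5 -5
rot     -5 -5 -5
swap    -5 -5 -5
dup     -5 -5 -5 -5
dup     -5 -5 -5 -5 -5
rot     -5 -5 -5 -5 -5
rot     -5 -5 -5 -5 -5
+       -5 -5 -5 -10
-       -5 -5 5
rot     -5 5 -5
over    -5 5 -5 5
negate  -5 5 -5 -5
+       -5 5 -10
/       -5 0
dup     -5 0 0
*       -5 0
-       -5
negate  5
-36     5 -36
drop    5

5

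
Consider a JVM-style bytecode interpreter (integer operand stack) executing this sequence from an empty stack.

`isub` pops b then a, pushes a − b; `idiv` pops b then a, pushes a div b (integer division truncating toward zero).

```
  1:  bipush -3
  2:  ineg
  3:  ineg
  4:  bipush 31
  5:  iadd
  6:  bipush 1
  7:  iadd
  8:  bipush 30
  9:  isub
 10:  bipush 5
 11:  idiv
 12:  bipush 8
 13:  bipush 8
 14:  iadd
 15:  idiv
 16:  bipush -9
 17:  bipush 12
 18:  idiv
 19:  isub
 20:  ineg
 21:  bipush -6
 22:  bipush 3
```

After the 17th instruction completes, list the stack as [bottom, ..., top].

[0, -9, 12]

bipush -3 : [-3]
ineg      : [3]
ineg      : [-3]
bipush 31 : [-3, 31]
iadd      : [28]
bipush 1  : [28, 1]
iadd      : [29]
bipush 30 : [29, 30]
isub      : [-1]
bipush 5  : [-1, 5]
idiv      : [0]
bipush 8  : [0, 8]
bipush 8  : [0, 8, 8]
iadd      : [0, 16]
idiv      : [0]
bipush -9 : [0, -9]
bipush 12 : [0, -9, 12]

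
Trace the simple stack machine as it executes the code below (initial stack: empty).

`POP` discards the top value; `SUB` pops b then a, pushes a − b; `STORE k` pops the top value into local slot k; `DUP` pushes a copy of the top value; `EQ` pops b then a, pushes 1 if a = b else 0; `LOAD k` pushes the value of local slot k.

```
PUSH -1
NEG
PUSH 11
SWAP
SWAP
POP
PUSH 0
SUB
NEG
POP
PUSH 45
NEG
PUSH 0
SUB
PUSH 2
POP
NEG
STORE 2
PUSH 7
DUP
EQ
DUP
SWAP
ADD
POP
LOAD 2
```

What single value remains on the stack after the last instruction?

PUSH -1 -> -1
NEG     -> 1
PUSH 11 -> 1 11
SWAP    -> 11 1
SWAP    -> 1 11
POP     -> 1
PUSH 0  -> 1 0
SUB     -> 1
NEG     -> -1
POP     -> (empty)
PUSH 45 -> 45
NEG     -> -45
PUSH 0  -> -45 0
SUB     -> -45
PUSH 2  -> -45 2
POP     -> -45
NEG     -> 45
STORE 2 -> (empty)
PUSH 7  -> 7
DUP     -> 7 7
EQ      -> 1
DUP     -> 1 1
SWAP    -> 1 1
ADD     -> 2
POP     -> (empty)
LOAD 2  -> 45

45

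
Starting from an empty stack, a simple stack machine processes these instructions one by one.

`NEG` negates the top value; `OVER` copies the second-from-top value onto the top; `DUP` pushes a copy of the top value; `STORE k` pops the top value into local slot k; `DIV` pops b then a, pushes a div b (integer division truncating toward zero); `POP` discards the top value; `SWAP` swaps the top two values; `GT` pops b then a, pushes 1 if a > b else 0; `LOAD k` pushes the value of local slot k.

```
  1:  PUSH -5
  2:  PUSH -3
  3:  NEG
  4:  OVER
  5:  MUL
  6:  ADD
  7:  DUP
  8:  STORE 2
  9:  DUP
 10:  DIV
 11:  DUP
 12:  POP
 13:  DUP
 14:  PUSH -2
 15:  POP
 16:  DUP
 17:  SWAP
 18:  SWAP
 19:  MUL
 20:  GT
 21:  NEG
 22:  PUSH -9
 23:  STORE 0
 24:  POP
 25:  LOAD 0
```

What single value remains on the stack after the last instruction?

PUSH -5 → -5
PUSH -3 → -5 -3
NEG     → -5 3
OVER    → -5 3 -5
MUL     → -5 -15
ADD     → -20
DUP     → -20 -20
STORE 2 → -20
DUP     → -20 -20
DIV     → 1
DUP     → 1 1
POP     → 1
DUP     → 1 1
PUSH -2 → 1 1 -2
POP     → 1 1
DUP     → 1 1 1
SWAP    → 1 1 1
SWAP    → 1 1 1
MUL     → 1 1
GT      → 0
NEG     → 0
PUSH -9 → 0 -9
STORE 0 → 0
POP     → (empty)
LOAD 0  → -9

-9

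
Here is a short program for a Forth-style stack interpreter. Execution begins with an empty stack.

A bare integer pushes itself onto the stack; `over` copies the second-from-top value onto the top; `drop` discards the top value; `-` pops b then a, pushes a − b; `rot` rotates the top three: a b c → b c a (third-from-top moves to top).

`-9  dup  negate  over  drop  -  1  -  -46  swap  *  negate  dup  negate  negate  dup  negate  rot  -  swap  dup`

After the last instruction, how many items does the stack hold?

3

-9     → [-9]
dup    → [-9, -9]
negate → [-9, 9]
over   → [-9, 9, -9]
drop   → [-9, 9]
-      → [-18]
1      → [-18, 1]
-      → [-19]
-46    → [-19, -46]
swap   → [-46, -19]
*      → [874]
negate → [-874]
dup    → [-874, -874]
negate → [-874, 874]
negate → [-874, -874]
dup    → [-874, -874, -874]
negate → [-874, -874, 874]
rot    → [-874, 874, -874]
-      → [-874, 1748]
swap   → [1748, -874]
dup    → [1748, -874, -874]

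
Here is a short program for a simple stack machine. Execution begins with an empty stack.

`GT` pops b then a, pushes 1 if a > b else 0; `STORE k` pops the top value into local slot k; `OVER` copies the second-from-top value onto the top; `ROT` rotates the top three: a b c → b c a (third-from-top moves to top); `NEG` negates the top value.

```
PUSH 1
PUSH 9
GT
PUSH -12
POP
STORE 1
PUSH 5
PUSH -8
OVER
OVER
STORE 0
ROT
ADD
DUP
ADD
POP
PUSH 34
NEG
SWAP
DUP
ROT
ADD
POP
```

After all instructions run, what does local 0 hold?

-8

PUSH 1    [1]
PUSH 9    [1, 9]
GT        [0]
PUSH -12  [0, -12]
POP       [0]
STORE 1   []
PUSH 5    [5]
PUSH -8   [5, -8]
OVER      [5, -8, 5]
OVER      [5, -8, 5, -8]
STORE 0   [5, -8, 5]
ROT       [-8, 5, 5]
ADD       [-8, 10]
DUP       [-8, 10, 10]
ADD       [-8, 20]
POP       [-8]
PUSH 34   [-8, 34]
NEG       [-8, -34]
SWAP      [-34, -8]
DUP       [-34, -8, -8]
ROT       [-8, -8, -34]
ADD       [-8, -42]
POP       [-8]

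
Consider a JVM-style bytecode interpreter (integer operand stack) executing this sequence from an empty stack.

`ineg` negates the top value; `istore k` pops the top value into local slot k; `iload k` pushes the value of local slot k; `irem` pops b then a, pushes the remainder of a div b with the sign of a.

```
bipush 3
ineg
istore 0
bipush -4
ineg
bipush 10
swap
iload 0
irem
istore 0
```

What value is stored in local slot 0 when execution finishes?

bipush 3   [3]
ineg       [-3]
istore 0   []
bipush -4  [-4]
ineg       [4]
bipush 10  [4, 10]
swap       [10, 4]
iload 0    [10, 4, -3]
irem       [10, 1]
istore 0   [10]

1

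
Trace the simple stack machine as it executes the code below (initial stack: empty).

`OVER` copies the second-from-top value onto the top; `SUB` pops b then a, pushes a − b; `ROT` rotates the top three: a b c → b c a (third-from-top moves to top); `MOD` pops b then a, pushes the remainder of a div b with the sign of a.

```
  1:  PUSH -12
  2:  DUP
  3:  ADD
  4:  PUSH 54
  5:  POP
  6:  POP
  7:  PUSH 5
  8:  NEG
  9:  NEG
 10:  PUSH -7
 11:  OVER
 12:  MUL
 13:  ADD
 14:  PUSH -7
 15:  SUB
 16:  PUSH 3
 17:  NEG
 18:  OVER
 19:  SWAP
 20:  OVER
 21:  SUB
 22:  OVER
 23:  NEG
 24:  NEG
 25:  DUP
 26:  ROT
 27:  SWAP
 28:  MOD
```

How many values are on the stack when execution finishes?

4

PUSH -12 → [-12]
DUP      → [-12, -12]
ADD      → [-24]
PUSH 54  → [-24, 54]
POP      → [-24]
POP      → []
PUSH 5   → [5]
NEG      → [-5]
NEG      → [5]
PUSH -7  → [5, -7]
OVER     → [5, -7, 5]
MUL      → [5, -35]
ADD      → [-30]
PUSH -7  → [-30, -7]
SUB      → [-23]
PUSH 3   → [-23, 3]
NEG      → [-23, -3]
OVER     → [-23, -3, -23]
SWAP     → [-23, -23, -3]
OVER     → [-23, -23, -3, -23]
SUB      → [-23, -23, 20]
OVER     → [-23, -23, 20, -23]
NEG      → [-23, -23, 20, 23]
NEG      → [-23, -23, 20, -23]
DUP      → [-23, -23, 20, -23, -23]
ROT      → [-23, -23, -23, -23, 20]
SWAP     → [-23, -23, -23, 20, -23]
MOD      → [-23, -23, -23, 20]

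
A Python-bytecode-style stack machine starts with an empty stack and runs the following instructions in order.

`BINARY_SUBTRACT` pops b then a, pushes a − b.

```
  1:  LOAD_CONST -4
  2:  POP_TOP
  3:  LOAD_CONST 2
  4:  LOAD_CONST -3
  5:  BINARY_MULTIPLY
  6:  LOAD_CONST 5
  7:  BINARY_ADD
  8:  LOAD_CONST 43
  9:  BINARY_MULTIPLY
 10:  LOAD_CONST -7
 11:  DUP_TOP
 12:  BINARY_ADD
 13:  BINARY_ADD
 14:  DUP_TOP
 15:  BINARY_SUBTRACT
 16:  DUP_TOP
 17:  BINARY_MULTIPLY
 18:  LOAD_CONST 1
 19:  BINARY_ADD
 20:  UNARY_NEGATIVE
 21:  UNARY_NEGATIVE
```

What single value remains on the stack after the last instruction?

1

LOAD_CONST -4   -> [-4]
POP_TOP         -> []
LOAD_CONST 2    -> [2]
LOAD_CONST -3   -> [2, -3]
BINARY_MULTIPLY -> [-6]
LOAD_CONST 5    -> [-6, 5]
BINARY_ADD      -> [-1]
LOAD_CONST 43   -> [-1, 43]
BINARY_MULTIPLY -> [-43]
LOAD_CONST -7   -> [-43, -7]
DUP_TOP         -> [-43, -7, -7]
BINARY_ADD      -> [-43, -14]
BINARY_ADD      -> [-57]
DUP_TOP         -> [-57, -57]
BINARY_SUBTRACT -> [0]
DUP_TOP         -> [0, 0]
BINARY_MULTIPLY -> [0]
LOAD_CONST 1    -> [0, 1]
BINARY_ADD      -> [1]
UNARY_NEGATIVE  -> [-1]
UNARY_NEGATIVE  -> [1]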